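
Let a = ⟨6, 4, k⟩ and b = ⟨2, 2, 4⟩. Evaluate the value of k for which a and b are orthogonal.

-5

a · b = 6·2 + 4·2 + k·4 = 20 + 4k
Set equal to 0: 4k = -20, so k = -5.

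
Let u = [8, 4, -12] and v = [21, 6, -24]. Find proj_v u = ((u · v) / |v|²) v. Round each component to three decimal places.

(9.573, 2.735, -10.940)

u · v = 8·21 + 4·6 + (-12)·(-24) = 168 + 24 + 288 = 480
|v|² = 441 + 36 + 576 = 1053
proj_v u = (480/1053) · (21, 6, -24) ≈ (9.573, 2.735, -10.940)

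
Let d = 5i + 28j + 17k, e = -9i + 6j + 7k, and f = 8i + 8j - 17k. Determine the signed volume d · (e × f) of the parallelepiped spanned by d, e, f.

e × f:
i: 6·(-17) - 7·8 = -102 - 56 = -158
j: 7·8 - (-9)·(-17) = 56 - 153 = -97
k: (-9)·8 - 6·8 = -72 - 48 = -120
e × f = (-158, -97, -120)
d · (e × f) = 5·(-158) + 28·(-97) + 17·(-120) = -790 - 2716 - 2040 = -5546

-5546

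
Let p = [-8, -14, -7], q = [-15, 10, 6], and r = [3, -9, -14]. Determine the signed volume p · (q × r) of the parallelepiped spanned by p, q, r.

q × r:
i: 10·(-14) - 6·(-9) = -140 - (-54) = -86
j: 6·3 - (-15)·(-14) = 18 - 210 = -192
k: (-15)·(-9) - 10·3 = 135 - 30 = 105
q × r = (-86, -192, 105)
p · (q × r) = (-8)·(-86) + (-14)·(-192) + (-7)·105 = 688 + 2688 - 735 = 2641

2641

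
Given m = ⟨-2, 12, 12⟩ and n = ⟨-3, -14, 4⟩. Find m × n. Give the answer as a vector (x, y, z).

i: 12·4 - 12·(-14) = 48 - (-168) = 216
j: 12·(-3) - (-2)·4 = -36 - (-8) = -28
k: (-2)·(-14) - 12·(-3) = 28 - (-36) = 64
m × n = (216, -28, 64)

(216, -28, 64)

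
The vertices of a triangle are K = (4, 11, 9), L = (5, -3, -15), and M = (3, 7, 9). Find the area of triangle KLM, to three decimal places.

50.289

KL = (1, -14, -24),  KM = (-1, -4, 0)
i: (-14)·0 - (-24)·(-4) = 0 - 96 = -96
j: (-24)·(-1) - 1·0 = 24 - 0 = 24
k: 1·(-4) - (-14)·(-1) = -4 - 14 = -18
KL × KM = (-96, 24, -18)
|KL × KM| = √10116 ≈ 100.5783
area = ½ · 100.5783 ≈ 50.289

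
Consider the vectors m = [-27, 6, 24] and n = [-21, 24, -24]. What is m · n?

m · n = (-27)·(-21) + 6·24 + 24·(-24) = 567 + 144 - 576 = 135

135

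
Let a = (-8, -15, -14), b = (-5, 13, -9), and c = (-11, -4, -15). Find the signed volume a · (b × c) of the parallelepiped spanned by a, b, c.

b × c:
i: 13·(-15) - (-9)·(-4) = -195 - 36 = -231
j: (-9)·(-11) - (-5)·(-15) = 99 - 75 = 24
k: (-5)·(-4) - 13·(-11) = 20 - (-143) = 163
b × c = (-231, 24, 163)
a · (b × c) = (-8)·(-231) + (-15)·24 + (-14)·163 = 1848 - 360 - 2282 = -794

-794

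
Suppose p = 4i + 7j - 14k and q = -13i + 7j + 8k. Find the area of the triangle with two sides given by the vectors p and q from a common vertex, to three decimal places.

122.859

i: 7·8 - (-14)·7 = 56 - (-98) = 154
j: (-14)·(-13) - 4·8 = 182 - 32 = 150
k: 4·7 - 7·(-13) = 28 - (-91) = 119
p × q = (154, 150, 119)
|p × q| = √(154² + 150² + 119²) = √60377 ≈ 245.7173
area = ½ · 245.7173 ≈ 122.859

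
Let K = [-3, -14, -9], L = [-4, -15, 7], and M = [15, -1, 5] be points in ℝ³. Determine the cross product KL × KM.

(-222, 302, 5)

KL = (-1, -1, 16)
KM = (18, 13, 14)
i: (-1)·14 - 16·13 = -14 - 208 = -222
j: 16·18 - (-1)·14 = 288 - (-14) = 302
k: (-1)·13 - (-1)·18 = -13 - (-18) = 5
KL × KM = (-222, 302, 5)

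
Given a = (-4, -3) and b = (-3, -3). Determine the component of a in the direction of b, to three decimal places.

a · b = (-4)·(-3) + (-3)·(-3) = 12 + 9 = 21
|b| = √(9 + 9) = √18 ≈ 4.2426
comp_b a = 21 / √18 ≈ 4.950

4.950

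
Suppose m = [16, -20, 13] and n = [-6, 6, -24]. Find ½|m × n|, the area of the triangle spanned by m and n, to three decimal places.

i: (-20)·(-24) - 13·6 = 480 - 78 = 402
j: 13·(-6) - 16·(-24) = -78 - (-384) = 306
k: 16·6 - (-20)·(-6) = 96 - 120 = -24
m × n = (402, 306, -24)
|m × n| = √(402² + 306² + (-24)²) = √255816 ≈ 505.7826
area = ½ · 505.7826 ≈ 252.891

252.891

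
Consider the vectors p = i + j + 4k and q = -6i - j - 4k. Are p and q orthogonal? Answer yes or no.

p · q = 1·(-6) + 1·(-1) + 4·(-4) = -6 - 1 - 16 = -23
Nonzero, so the vectors are not orthogonal.

no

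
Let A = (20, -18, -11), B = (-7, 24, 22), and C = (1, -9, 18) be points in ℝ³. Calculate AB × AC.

(921, 156, 555)

AB = (-27, 42, 33)
AC = (-19, 9, 29)
i: 42·29 - 33·9 = 1218 - 297 = 921
j: 33·(-19) - (-27)·29 = -627 - (-783) = 156
k: (-27)·9 - 42·(-19) = -243 - (-798) = 555
AB × AC = (921, 156, 555)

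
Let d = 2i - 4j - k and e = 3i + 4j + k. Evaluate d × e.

i: (-4)·1 - (-1)·4 = -4 - (-4) = 0
j: (-1)·3 - 2·1 = -3 - 2 = -5
k: 2·4 - (-4)·3 = 8 - (-12) = 20
d × e = (0, -5, 20)

(0, -5, 20)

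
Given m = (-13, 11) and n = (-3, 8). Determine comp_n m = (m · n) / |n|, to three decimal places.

m · n = (-13)·(-3) + 11·8 = 39 + 88 = 127
|n| = √(9 + 64) = √73 ≈ 8.5440
comp_n m = 127 / √73 ≈ 14.864

14.864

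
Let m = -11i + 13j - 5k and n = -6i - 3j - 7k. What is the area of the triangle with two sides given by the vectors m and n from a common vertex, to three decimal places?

80.259

i: 13·(-7) - (-5)·(-3) = -91 - 15 = -106
j: (-5)·(-6) - (-11)·(-7) = 30 - 77 = -47
k: (-11)·(-3) - 13·(-6) = 33 - (-78) = 111
m × n = (-106, -47, 111)
|m × n| = √((-106)² + (-47)² + 111²) = √25766 ≈ 160.5179
area = ½ · 160.5179 ≈ 80.259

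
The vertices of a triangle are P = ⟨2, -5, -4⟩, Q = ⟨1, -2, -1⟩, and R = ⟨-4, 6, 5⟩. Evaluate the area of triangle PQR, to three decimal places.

PQ = (-1, 3, 3),  PR = (-6, 11, 9)
i: 3·9 - 3·11 = 27 - 33 = -6
j: 3·(-6) - (-1)·9 = -18 - (-9) = -9
k: (-1)·11 - 3·(-6) = -11 - (-18) = 7
PQ × PR = (-6, -9, 7)
|PQ × PR| = √166 ≈ 12.8841
area = ½ · 12.8841 ≈ 6.442

6.442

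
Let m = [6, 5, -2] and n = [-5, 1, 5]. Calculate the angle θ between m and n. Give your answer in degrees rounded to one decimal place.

m · n = 6·(-5) + 5·1 + (-2)·5 = -30 + 5 - 10 = -35
|m|² = 36 + 25 + 4 = 65,  |m| = √65 ≈ 8.062258
|n|² = 25 + 1 + 25 = 51,  |n| = √51 ≈ 7.141428
cos θ = -35 / (8.062258 · 7.141428) ≈ -0.60789
θ = arccos(-0.60789) ≈ 127.4°

127.4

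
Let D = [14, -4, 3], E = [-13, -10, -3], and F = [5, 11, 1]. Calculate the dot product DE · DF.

165

DE = E − D = (-27, -6, -6)
DF = F − D = (-9, 15, -2)
DE · DF = (-27)·(-9) + (-6)·15 + (-6)·(-2) = 243 - 90 + 12 = 165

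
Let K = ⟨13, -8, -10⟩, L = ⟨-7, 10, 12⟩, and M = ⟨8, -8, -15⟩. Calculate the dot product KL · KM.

-10

KL = L − K = (-20, 18, 22)
KM = M − K = (-5, 0, -5)
KL · KM = (-20)·(-5) + 18·0 + 22·(-5) = 100 + 0 - 110 = -10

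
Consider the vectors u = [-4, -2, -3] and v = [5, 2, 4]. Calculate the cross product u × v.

(-2, 1, 2)

i: (-2)·4 - (-3)·2 = -8 - (-6) = -2
j: (-3)·5 - (-4)·4 = -15 - (-16) = 1
k: (-4)·2 - (-2)·5 = -8 - (-10) = 2
u × v = (-2, 1, 2)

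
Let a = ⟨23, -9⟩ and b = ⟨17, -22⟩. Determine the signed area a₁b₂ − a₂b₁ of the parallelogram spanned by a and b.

23·(-22) - (-9)·17 = -506 - (-153) = -353

-353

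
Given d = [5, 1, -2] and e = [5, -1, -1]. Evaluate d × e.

i: 1·(-1) - (-2)·(-1) = -1 - 2 = -3
j: (-2)·5 - 5·(-1) = -10 - (-5) = -5
k: 5·(-1) - 1·5 = -5 - 5 = -10
d × e = (-3, -5, -10)

(-3, -5, -10)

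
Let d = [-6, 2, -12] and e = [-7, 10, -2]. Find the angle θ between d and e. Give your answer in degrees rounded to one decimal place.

d · e = (-6)·(-7) + 2·10 + (-12)·(-2) = 42 + 20 + 24 = 86
|d|² = 36 + 4 + 144 = 184,  |d| = √184 ≈ 13.564660
|e|² = 49 + 100 + 4 = 153,  |e| = √153 ≈ 12.369317
cos θ = 86 / (13.564660 · 12.369317) ≈ 0.51256
θ = arccos(0.51256) ≈ 59.2°

59.2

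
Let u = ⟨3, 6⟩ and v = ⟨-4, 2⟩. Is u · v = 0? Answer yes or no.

yes

u · v = 3·(-4) + 6·2 = -12 + 12 = 0
Zero, so the vectors are orthogonal.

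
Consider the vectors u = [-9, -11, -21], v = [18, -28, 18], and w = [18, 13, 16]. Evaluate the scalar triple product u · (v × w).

-9756

v × w:
i: (-28)·16 - 18·13 = -448 - 234 = -682
j: 18·18 - 18·16 = 324 - 288 = 36
k: 18·13 - (-28)·18 = 234 - (-504) = 738
v × w = (-682, 36, 738)
u · (v × w) = (-9)·(-682) + (-11)·36 + (-21)·738 = 6138 - 396 - 15498 = -9756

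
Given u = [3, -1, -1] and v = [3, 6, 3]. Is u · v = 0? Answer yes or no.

u · v = 3·3 + (-1)·6 + (-1)·3 = 9 - 6 - 3 = 0
Zero, so the vectors are orthogonal.

yes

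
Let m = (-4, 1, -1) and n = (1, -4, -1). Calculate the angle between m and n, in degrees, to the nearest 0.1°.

m · n = (-4)·1 + 1·(-4) + (-1)·(-1) = -4 - 4 + 1 = -7
|m|² = 16 + 1 + 1 = 18,  |m| = √18 ≈ 4.242641
|n|² = 1 + 16 + 1 = 18,  |n| = √18 ≈ 4.242641
cos θ = -7 / (4.242641 · 4.242641) ≈ -0.38889
θ = arccos(-0.38889) ≈ 112.9°

112.9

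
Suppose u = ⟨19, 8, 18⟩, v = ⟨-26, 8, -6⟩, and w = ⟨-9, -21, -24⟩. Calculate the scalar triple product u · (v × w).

v × w:
i: 8·(-24) - (-6)·(-21) = -192 - 126 = -318
j: (-6)·(-9) - (-26)·(-24) = 54 - 624 = -570
k: (-26)·(-21) - 8·(-9) = 546 - (-72) = 618
v × w = (-318, -570, 618)
u · (v × w) = 19·(-318) + 8·(-570) + 18·618 = -6042 - 4560 + 11124 = 522

522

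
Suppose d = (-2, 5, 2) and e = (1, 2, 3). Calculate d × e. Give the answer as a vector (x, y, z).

i: 5·3 - 2·2 = 15 - 4 = 11
j: 2·1 - (-2)·3 = 2 - (-6) = 8
k: (-2)·2 - 5·1 = -4 - 5 = -9
d × e = (11, 8, -9)

(11, 8, -9)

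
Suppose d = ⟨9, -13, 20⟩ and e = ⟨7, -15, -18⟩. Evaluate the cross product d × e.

(534, 302, -44)

i: (-13)·(-18) - 20·(-15) = 234 - (-300) = 534
j: 20·7 - 9·(-18) = 140 - (-162) = 302
k: 9·(-15) - (-13)·7 = -135 - (-91) = -44
d × e = (534, 302, -44)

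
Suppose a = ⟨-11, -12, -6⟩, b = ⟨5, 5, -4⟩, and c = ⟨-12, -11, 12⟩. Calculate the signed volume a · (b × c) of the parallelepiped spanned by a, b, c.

-62

b × c:
i: 5·12 - (-4)·(-11) = 60 - 44 = 16
j: (-4)·(-12) - 5·12 = 48 - 60 = -12
k: 5·(-11) - 5·(-12) = -55 - (-60) = 5
b × c = (16, -12, 5)
a · (b × c) = (-11)·16 + (-12)·(-12) + (-6)·5 = -176 + 144 - 30 = -62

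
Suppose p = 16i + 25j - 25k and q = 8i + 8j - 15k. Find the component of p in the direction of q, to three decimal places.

37.417

p · q = 16·8 + 25·8 + (-25)·(-15) = 128 + 200 + 375 = 703
|q| = √(64 + 64 + 225) = √353 ≈ 18.7883
comp_q p = 703 / √353 ≈ 37.417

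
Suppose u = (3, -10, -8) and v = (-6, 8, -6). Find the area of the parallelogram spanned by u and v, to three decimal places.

i: (-10)·(-6) - (-8)·8 = 60 - (-64) = 124
j: (-8)·(-6) - 3·(-6) = 48 - (-18) = 66
k: 3·8 - (-10)·(-6) = 24 - 60 = -36
u × v = (124, 66, -36)
|u × v| = √(124² + 66² + (-36)²) = √21028 ≈ 145.0103

145.010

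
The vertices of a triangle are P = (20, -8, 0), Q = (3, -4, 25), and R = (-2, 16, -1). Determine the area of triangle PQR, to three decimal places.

PQ = (-17, 4, 25),  PR = (-22, 24, -1)
i: 4·(-1) - 25·24 = -4 - 600 = -604
j: 25·(-22) - (-17)·(-1) = -550 - 17 = -567
k: (-17)·24 - 4·(-22) = -408 - (-88) = -320
PQ × PR = (-604, -567, -320)
|PQ × PR| = √788705 ≈ 888.0906
area = ½ · 888.0906 ≈ 444.045

444.045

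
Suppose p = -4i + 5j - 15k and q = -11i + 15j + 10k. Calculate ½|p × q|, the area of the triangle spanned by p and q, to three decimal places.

i: 5·10 - (-15)·15 = 50 - (-225) = 275
j: (-15)·(-11) - (-4)·10 = 165 - (-40) = 205
k: (-4)·15 - 5·(-11) = -60 - (-55) = -5
p × q = (275, 205, -5)
|p × q| = √(275² + 205² + (-5)²) = √117675 ≈ 343.0379
area = ½ · 343.0379 ≈ 171.519

171.519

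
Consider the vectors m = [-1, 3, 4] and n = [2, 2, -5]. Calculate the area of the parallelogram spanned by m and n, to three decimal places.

i: 3·(-5) - 4·2 = -15 - 8 = -23
j: 4·2 - (-1)·(-5) = 8 - 5 = 3
k: (-1)·2 - 3·2 = -2 - 6 = -8
m × n = (-23, 3, -8)
|m × n| = √((-23)² + 3² + (-8)²) = √602 ≈ 24.5357

24.536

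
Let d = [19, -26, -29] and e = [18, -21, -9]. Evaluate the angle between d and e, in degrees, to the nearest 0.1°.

24.3

d · e = 19·18 + (-26)·(-21) + (-29)·(-9) = 342 + 546 + 261 = 1149
|d|² = 361 + 676 + 841 = 1878,  |d| = √1878 ≈ 43.335897
|e|² = 324 + 441 + 81 = 846,  |e| = √846 ≈ 29.086079
cos θ = 1149 / (43.335897 · 29.086079) ≈ 0.91156
θ = arccos(0.91156) ≈ 24.3°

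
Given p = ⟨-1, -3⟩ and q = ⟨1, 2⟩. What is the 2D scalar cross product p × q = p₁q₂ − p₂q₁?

1

(-1)·2 - (-3)·1 = -2 - (-3) = 1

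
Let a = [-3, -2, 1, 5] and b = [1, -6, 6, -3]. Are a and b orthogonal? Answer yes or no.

a · b = (-3)·1 + (-2)·(-6) + 1·6 + 5·(-3) = -3 + 12 + 6 - 15 = 0
Zero, so the vectors are orthogonal.

yes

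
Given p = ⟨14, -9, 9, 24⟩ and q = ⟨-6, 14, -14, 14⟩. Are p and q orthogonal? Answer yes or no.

yes

p · q = 14·(-6) + (-9)·14 + 9·(-14) + 24·14 = -84 - 126 - 126 + 336 = 0
Zero, so the vectors are orthogonal.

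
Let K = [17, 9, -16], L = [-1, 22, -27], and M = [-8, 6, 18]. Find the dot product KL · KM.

37

KL = L − K = (-18, 13, -11)
KM = M − K = (-25, -3, 34)
KL · KM = (-18)·(-25) + 13·(-3) + (-11)·34 = 450 - 39 - 374 = 37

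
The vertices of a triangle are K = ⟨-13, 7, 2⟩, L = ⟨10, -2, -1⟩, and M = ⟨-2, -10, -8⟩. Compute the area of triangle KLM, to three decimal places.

KL = (23, -9, -3),  KM = (11, -17, -10)
i: (-9)·(-10) - (-3)·(-17) = 90 - 51 = 39
j: (-3)·11 - 23·(-10) = -33 - (-230) = 197
k: 23·(-17) - (-9)·11 = -391 - (-99) = -292
KL × KM = (39, 197, -292)
|KL × KM| = √125594 ≈ 354.3924
area = ½ · 354.3924 ≈ 177.196

177.196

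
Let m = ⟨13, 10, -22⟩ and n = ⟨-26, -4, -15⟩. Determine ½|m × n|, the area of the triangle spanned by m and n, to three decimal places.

414.788

i: 10·(-15) - (-22)·(-4) = -150 - 88 = -238
j: (-22)·(-26) - 13·(-15) = 572 - (-195) = 767
k: 13·(-4) - 10·(-26) = -52 - (-260) = 208
m × n = (-238, 767, 208)
|m × n| = √((-238)² + 767² + 208²) = √688197 ≈ 829.5764
area = ½ · 829.5764 ≈ 414.788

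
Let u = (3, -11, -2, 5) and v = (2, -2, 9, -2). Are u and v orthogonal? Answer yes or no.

yes

u · v = 3·2 + (-11)·(-2) + (-2)·9 + 5·(-2) = 6 + 22 - 18 - 10 = 0
Zero, so the vectors are orthogonal.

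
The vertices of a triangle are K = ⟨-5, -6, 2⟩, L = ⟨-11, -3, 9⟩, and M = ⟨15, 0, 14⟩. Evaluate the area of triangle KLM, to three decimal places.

KL = (-6, 3, 7),  KM = (20, 6, 12)
i: 3·12 - 7·6 = 36 - 42 = -6
j: 7·20 - (-6)·12 = 140 - (-72) = 212
k: (-6)·6 - 3·20 = -36 - 60 = -96
KL × KM = (-6, 212, -96)
|KL × KM| = √54196 ≈ 232.8003
area = ½ · 232.8003 ≈ 116.400

116.400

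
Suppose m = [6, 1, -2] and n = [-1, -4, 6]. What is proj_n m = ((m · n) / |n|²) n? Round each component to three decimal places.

(0.415, 1.660, -2.491)

m · n = 6·(-1) + 1·(-4) + (-2)·6 = -6 - 4 - 12 = -22
|n|² = 1 + 16 + 36 = 53
proj_n m = (-22/53) · (-1, -4, 6) ≈ (0.415, 1.660, -2.491)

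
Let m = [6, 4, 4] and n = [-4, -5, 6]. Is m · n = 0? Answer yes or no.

no

m · n = 6·(-4) + 4·(-5) + 4·6 = -24 - 20 + 24 = -20
Nonzero, so the vectors are not orthogonal.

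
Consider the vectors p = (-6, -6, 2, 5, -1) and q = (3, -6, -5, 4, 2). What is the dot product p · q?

26

p · q = (-6)·3 + (-6)·(-6) + 2·(-5) + 5·4 + (-1)·2 = -18 + 36 - 10 + 20 - 2 = 26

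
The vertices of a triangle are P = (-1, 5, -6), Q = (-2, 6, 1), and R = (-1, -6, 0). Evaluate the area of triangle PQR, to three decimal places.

PQ = (-1, 1, 7),  PR = (0, -11, 6)
i: 1·6 - 7·(-11) = 6 - (-77) = 83
j: 7·0 - (-1)·6 = 0 - (-6) = 6
k: (-1)·(-11) - 1·0 = 11 - 0 = 11
PQ × PR = (83, 6, 11)
|PQ × PR| = √7046 ≈ 83.9405
area = ½ · 83.9405 ≈ 41.970

41.970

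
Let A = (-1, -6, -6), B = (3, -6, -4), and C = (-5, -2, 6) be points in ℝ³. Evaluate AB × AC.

(-8, -56, 16)

AB = (4, 0, 2)
AC = (-4, 4, 12)
i: 0·12 - 2·4 = 0 - 8 = -8
j: 2·(-4) - 4·12 = -8 - 48 = -56
k: 4·4 - 0·(-4) = 16 - 0 = 16
AB × AC = (-8, -56, 16)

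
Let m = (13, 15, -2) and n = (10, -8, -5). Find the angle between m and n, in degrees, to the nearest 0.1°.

85.8

m · n = 13·10 + 15·(-8) + (-2)·(-5) = 130 - 120 + 10 = 20
|m|² = 169 + 225 + 4 = 398,  |m| = √398 ≈ 19.949937
|n|² = 100 + 64 + 25 = 189,  |n| = √189 ≈ 13.747727
cos θ = 20 / (19.949937 · 13.747727) ≈ 0.07292
θ = arccos(0.07292) ≈ 85.8°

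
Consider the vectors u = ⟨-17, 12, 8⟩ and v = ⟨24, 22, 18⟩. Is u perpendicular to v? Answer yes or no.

u · v = (-17)·24 + 12·22 + 8·18 = -408 + 264 + 144 = 0
Zero, so the vectors are orthogonal.

yes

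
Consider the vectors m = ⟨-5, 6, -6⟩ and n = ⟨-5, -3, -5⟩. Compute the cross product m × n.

i: 6·(-5) - (-6)·(-3) = -30 - 18 = -48
j: (-6)·(-5) - (-5)·(-5) = 30 - 25 = 5
k: (-5)·(-3) - 6·(-5) = 15 - (-30) = 45
m × n = (-48, 5, 45)

(-48, 5, 45)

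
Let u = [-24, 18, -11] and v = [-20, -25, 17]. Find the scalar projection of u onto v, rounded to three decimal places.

-4.331

u · v = (-24)·(-20) + 18·(-25) + (-11)·17 = 480 - 450 - 187 = -157
|v| = √(400 + 625 + 289) = √1314 ≈ 36.2491
comp_v u = -157 / √1314 ≈ -4.331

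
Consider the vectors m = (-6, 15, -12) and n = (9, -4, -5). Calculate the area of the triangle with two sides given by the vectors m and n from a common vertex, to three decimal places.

107.812

i: 15·(-5) - (-12)·(-4) = -75 - 48 = -123
j: (-12)·9 - (-6)·(-5) = -108 - 30 = -138
k: (-6)·(-4) - 15·9 = 24 - 135 = -111
m × n = (-123, -138, -111)
|m × n| = √((-123)² + (-138)² + (-111)²) = √46494 ≈ 215.6247
area = ½ · 215.6247 ≈ 107.812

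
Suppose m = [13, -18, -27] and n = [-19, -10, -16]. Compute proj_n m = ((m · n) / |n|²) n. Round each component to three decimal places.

m · n = 13·(-19) + (-18)·(-10) + (-27)·(-16) = -247 + 180 + 432 = 365
|n|² = 361 + 100 + 256 = 717
proj_n m = (365/717) · (-19, -10, -16) ≈ (-9.672, -5.091, -8.145)

(-9.672, -5.091, -8.145)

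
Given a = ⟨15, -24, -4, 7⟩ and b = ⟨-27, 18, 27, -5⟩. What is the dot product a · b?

a · b = 15·(-27) + (-24)·18 + (-4)·27 + 7·(-5) = -405 - 432 - 108 - 35 = -980

-980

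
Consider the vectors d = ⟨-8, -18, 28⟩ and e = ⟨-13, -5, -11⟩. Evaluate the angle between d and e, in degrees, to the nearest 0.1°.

d · e = (-8)·(-13) + (-18)·(-5) + 28·(-11) = 104 + 90 - 308 = -114
|d|² = 64 + 324 + 784 = 1172,  |d| = √1172 ≈ 34.234486
|e|² = 169 + 25 + 121 = 315,  |e| = √315 ≈ 17.748239
cos θ = -114 / (34.234486 · 17.748239) ≈ -0.18762
θ = arccos(-0.18762) ≈ 100.8°

100.8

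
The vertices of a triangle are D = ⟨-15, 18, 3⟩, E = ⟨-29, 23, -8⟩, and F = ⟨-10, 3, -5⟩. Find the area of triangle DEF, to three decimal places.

DE = (-14, 5, -11),  DF = (5, -15, -8)
i: 5·(-8) - (-11)·(-15) = -40 - 165 = -205
j: (-11)·5 - (-14)·(-8) = -55 - 112 = -167
k: (-14)·(-15) - 5·5 = 210 - 25 = 185
DE × DF = (-205, -167, 185)
|DE × DF| = √104139 ≈ 322.7057
area = ½ · 322.7057 ≈ 161.353

161.353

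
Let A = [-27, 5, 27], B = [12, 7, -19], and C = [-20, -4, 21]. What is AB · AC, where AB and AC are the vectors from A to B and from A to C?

531

AB = B − A = (39, 2, -46)
AC = C − A = (7, -9, -6)
AB · AC = 39·7 + 2·(-9) + (-46)·(-6) = 273 - 18 + 276 = 531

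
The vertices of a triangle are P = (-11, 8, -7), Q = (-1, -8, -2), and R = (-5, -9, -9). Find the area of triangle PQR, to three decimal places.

73.595

PQ = (10, -16, 5),  PR = (6, -17, -2)
i: (-16)·(-2) - 5·(-17) = 32 - (-85) = 117
j: 5·6 - 10·(-2) = 30 - (-20) = 50
k: 10·(-17) - (-16)·6 = -170 - (-96) = -74
PQ × PR = (117, 50, -74)
|PQ × PR| = √21665 ≈ 147.1904
area = ½ · 147.1904 ≈ 73.595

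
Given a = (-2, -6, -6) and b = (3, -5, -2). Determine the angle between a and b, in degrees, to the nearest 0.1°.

a · b = (-2)·3 + (-6)·(-5) + (-6)·(-2) = -6 + 30 + 12 = 36
|a|² = 4 + 36 + 36 = 76,  |a| = √76 ≈ 8.717798
|b|² = 9 + 25 + 4 = 38,  |b| = √38 ≈ 6.164414
cos θ = 36 / (8.717798 · 6.164414) ≈ 0.66989
θ = arccos(0.66989) ≈ 47.9°

47.9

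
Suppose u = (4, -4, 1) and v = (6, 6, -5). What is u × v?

(14, 26, 48)

i: (-4)·(-5) - 1·6 = 20 - 6 = 14
j: 1·6 - 4·(-5) = 6 - (-20) = 26
k: 4·6 - (-4)·6 = 24 - (-24) = 48
u × v = (14, 26, 48)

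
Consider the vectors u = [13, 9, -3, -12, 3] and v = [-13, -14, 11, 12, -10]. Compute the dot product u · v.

u · v = 13·(-13) + 9·(-14) + (-3)·11 + (-12)·12 + 3·(-10) = -169 - 126 - 33 - 144 - 30 = -502

-502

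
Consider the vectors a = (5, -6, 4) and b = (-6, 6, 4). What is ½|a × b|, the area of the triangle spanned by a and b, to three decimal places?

i: (-6)·4 - 4·6 = -24 - 24 = -48
j: 4·(-6) - 5·4 = -24 - 20 = -44
k: 5·6 - (-6)·(-6) = 30 - 36 = -6
a × b = (-48, -44, -6)
|a × b| = √((-48)² + (-44)² + (-6)²) = √4276 ≈ 65.3911
area = ½ · 65.3911 ≈ 32.696

32.696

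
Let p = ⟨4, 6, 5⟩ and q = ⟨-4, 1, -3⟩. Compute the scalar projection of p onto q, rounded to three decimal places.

-4.903

p · q = 4·(-4) + 6·1 + 5·(-3) = -16 + 6 - 15 = -25
|q| = √(16 + 1 + 9) = √26 ≈ 5.0990
comp_q p = -25 / √26 ≈ -4.903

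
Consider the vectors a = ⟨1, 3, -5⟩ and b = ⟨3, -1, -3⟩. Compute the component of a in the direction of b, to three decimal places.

a · b = 1·3 + 3·(-1) + (-5)·(-3) = 3 - 3 + 15 = 15
|b| = √(9 + 1 + 9) = √19 ≈ 4.3589
comp_b a = 15 / √19 ≈ 3.441

3.441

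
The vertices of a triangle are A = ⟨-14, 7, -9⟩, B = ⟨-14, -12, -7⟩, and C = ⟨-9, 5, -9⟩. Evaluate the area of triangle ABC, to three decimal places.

AB = (0, -19, 2),  AC = (5, -2, 0)
i: (-19)·0 - 2·(-2) = 0 - (-4) = 4
j: 2·5 - 0·0 = 10 - 0 = 10
k: 0·(-2) - (-19)·5 = 0 - (-95) = 95
AB × AC = (4, 10, 95)
|AB × AC| = √9141 ≈ 95.6086
area = ½ · 95.6086 ≈ 47.804

47.804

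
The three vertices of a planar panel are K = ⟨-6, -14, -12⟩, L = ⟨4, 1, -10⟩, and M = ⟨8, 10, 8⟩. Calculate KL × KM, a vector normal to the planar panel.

(252, -172, 30)

KL = (10, 15, 2)
KM = (14, 24, 20)
i: 15·20 - 2·24 = 300 - 48 = 252
j: 2·14 - 10·20 = 28 - 200 = -172
k: 10·24 - 15·14 = 240 - 210 = 30
KL × KM = (252, -172, 30)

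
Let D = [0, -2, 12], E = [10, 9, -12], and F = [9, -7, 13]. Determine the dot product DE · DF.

11

DE = E − D = (10, 11, -24)
DF = F − D = (9, -5, 1)
DE · DF = 10·9 + 11·(-5) + (-24)·1 = 90 - 55 - 24 = 11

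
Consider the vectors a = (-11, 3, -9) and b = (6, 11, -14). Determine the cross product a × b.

i: 3·(-14) - (-9)·11 = -42 - (-99) = 57
j: (-9)·6 - (-11)·(-14) = -54 - 154 = -208
k: (-11)·11 - 3·6 = -121 - 18 = -139
a × b = (57, -208, -139)

(57, -208, -139)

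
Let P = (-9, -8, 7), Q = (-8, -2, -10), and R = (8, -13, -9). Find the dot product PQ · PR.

259

PQ = Q − P = (1, 6, -17)
PR = R − P = (17, -5, -16)
PQ · PR = 1·17 + 6·(-5) + (-17)·(-16) = 17 - 30 + 272 = 259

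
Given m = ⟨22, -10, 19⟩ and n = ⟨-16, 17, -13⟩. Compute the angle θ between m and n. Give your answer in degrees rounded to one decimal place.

m · n = 22·(-16) + (-10)·17 + 19·(-13) = -352 - 170 - 247 = -769
|m|² = 484 + 100 + 361 = 945,  |m| = √945 ≈ 30.740852
|n|² = 256 + 289 + 169 = 714,  |n| = √714 ≈ 26.720778
cos θ = -769 / (30.740852 · 26.720778) ≈ -0.93618
θ = arccos(-0.93618) ≈ 159.4°

159.4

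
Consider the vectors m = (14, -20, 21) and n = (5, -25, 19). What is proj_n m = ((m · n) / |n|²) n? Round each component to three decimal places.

m · n = 14·5 + (-20)·(-25) + 21·19 = 70 + 500 + 399 = 969
|n|² = 25 + 625 + 361 = 1011
proj_n m = (969/1011) · (5, -25, 19) ≈ (4.792, -23.961, 18.211)

(4.792, -23.961, 18.211)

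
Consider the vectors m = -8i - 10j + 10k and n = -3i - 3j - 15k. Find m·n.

m · n = (-8)·(-3) + (-10)·(-3) + 10·(-15) = 24 + 30 - 150 = -96

-96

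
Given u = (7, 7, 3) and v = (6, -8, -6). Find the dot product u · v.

u · v = 7·6 + 7·(-8) + 3·(-6) = 42 - 56 - 18 = -32

-32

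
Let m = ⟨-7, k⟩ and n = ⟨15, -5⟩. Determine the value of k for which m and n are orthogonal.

m · n = (-7)·15 + k·(-5) = -105 - 5k
Set equal to 0: -5k = 105, so k = -21.

-21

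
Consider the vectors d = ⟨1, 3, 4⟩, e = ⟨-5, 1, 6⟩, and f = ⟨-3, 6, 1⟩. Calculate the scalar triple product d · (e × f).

e × f:
i: 1·1 - 6·6 = 1 - 36 = -35
j: 6·(-3) - (-5)·1 = -18 - (-5) = -13
k: (-5)·6 - 1·(-3) = -30 - (-3) = -27
e × f = (-35, -13, -27)
d · (e × f) = 1·(-35) + 3·(-13) + 4·(-27) = -35 - 39 - 108 = -182

-182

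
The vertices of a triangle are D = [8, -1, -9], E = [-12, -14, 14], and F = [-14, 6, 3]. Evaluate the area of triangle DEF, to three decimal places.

296.952

DE = (-20, -13, 23),  DF = (-22, 7, 12)
i: (-13)·12 - 23·7 = -156 - 161 = -317
j: 23·(-22) - (-20)·12 = -506 - (-240) = -266
k: (-20)·7 - (-13)·(-22) = -140 - 286 = -426
DE × DF = (-317, -266, -426)
|DE × DF| = √352721 ≈ 593.9032
area = ½ · 593.9032 ≈ 296.952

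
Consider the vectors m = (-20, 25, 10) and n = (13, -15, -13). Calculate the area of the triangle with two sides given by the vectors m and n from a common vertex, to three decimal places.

i: 25·(-13) - 10·(-15) = -325 - (-150) = -175
j: 10·13 - (-20)·(-13) = 130 - 260 = -130
k: (-20)·(-15) - 25·13 = 300 - 325 = -25
m × n = (-175, -130, -25)
|m × n| = √((-175)² + (-130)² + (-25)²) = √48150 ≈ 219.4311
area = ½ · 219.4311 ≈ 109.716

109.716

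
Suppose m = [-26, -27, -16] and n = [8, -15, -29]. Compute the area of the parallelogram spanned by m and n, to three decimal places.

1200.004

i: (-27)·(-29) - (-16)·(-15) = 783 - 240 = 543
j: (-16)·8 - (-26)·(-29) = -128 - 754 = -882
k: (-26)·(-15) - (-27)·8 = 390 - (-216) = 606
m × n = (543, -882, 606)
|m × n| = √(543² + (-882)² + 606²) = √1440009 ≈ 1200.0037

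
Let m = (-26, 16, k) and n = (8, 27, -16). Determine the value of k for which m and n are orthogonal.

14

m · n = (-26)·8 + 16·27 + k·(-16) = 224 - 16k
Set equal to 0: -16k = -224, so k = 14.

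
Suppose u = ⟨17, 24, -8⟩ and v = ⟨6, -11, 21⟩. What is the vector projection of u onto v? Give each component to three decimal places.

(-3.311, 6.070, -11.589)

u · v = 17·6 + 24·(-11) + (-8)·21 = 102 - 264 - 168 = -330
|v|² = 36 + 121 + 441 = 598
proj_v u = (-330/598) · (6, -11, 21) ≈ (-3.311, 6.070, -11.589)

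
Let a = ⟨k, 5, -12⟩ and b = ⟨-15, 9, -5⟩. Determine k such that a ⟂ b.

a · b = k·(-15) + 5·9 + (-12)·(-5) = 105 - 15k
Set equal to 0: -15k = -105, so k = 7.

7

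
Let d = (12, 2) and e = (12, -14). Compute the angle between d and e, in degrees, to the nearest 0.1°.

58.9

d · e = 12·12 + 2·(-14) = 144 - 28 = 116
|d|² = 144 + 4 = 148,  |d| = √148 ≈ 12.165525
|e|² = 144 + 196 = 340,  |e| = √340 ≈ 18.439089
cos θ = 116 / (12.165525 · 18.439089) ≈ 0.51712
θ = arccos(0.51712) ≈ 58.9°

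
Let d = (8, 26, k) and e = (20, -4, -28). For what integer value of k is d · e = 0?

2

d · e = 8·20 + 26·(-4) + k·(-28) = 56 - 28k
Set equal to 0: -28k = -56, so k = 2.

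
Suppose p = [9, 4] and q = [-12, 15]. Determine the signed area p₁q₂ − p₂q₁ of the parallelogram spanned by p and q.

183

9·15 - 4·(-12) = 135 - (-48) = 183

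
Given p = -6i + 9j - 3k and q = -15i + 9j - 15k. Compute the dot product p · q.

p · q = (-6)·(-15) + 9·9 + (-3)·(-15) = 90 + 81 + 45 = 216

216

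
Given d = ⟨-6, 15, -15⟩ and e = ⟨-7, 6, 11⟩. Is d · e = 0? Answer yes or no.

d · e = (-6)·(-7) + 15·6 + (-15)·11 = 42 + 90 - 165 = -33
Nonzero, so the vectors are not orthogonal.

no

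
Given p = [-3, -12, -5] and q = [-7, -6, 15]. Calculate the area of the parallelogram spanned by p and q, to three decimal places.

234.214

i: (-12)·15 - (-5)·(-6) = -180 - 30 = -210
j: (-5)·(-7) - (-3)·15 = 35 - (-45) = 80
k: (-3)·(-6) - (-12)·(-7) = 18 - 84 = -66
p × q = (-210, 80, -66)
|p × q| = √((-210)² + 80² + (-66)²) = √54856 ≈ 234.2136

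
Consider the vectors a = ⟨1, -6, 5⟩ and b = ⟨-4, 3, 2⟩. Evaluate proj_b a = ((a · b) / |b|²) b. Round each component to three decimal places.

(1.655, -1.241, -0.828)

a · b = 1·(-4) + (-6)·3 + 5·2 = -4 - 18 + 10 = -12
|b|² = 16 + 9 + 4 = 29
proj_b a = (-12/29) · (-4, 3, 2) ≈ (1.655, -1.241, -0.828)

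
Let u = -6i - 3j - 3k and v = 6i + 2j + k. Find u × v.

(3, -12, 6)

i: (-3)·1 - (-3)·2 = -3 - (-6) = 3
j: (-3)·6 - (-6)·1 = -18 - (-6) = -12
k: (-6)·2 - (-3)·6 = -12 - (-18) = 6
u × v = (3, -12, 6)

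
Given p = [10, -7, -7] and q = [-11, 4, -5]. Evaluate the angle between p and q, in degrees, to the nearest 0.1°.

p · q = 10·(-11) + (-7)·4 + (-7)·(-5) = -110 - 28 + 35 = -103
|p|² = 100 + 49 + 49 = 198,  |p| = √198 ≈ 14.071247
|q|² = 121 + 16 + 25 = 162,  |q| = √162 ≈ 12.727922
cos θ = -103 / (14.071247 · 12.727922) ≈ -0.57510
θ = arccos(-0.57510) ≈ 125.1°

125.1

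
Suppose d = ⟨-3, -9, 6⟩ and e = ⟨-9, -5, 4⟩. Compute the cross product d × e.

(-6, -42, -66)

i: (-9)·4 - 6·(-5) = -36 - (-30) = -6
j: 6·(-9) - (-3)·4 = -54 - (-12) = -42
k: (-3)·(-5) - (-9)·(-9) = 15 - 81 = -66
d × e = (-6, -42, -66)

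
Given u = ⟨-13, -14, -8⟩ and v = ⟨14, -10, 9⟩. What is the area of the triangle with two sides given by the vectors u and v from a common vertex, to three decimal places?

i: (-14)·9 - (-8)·(-10) = -126 - 80 = -206
j: (-8)·14 - (-13)·9 = -112 - (-117) = 5
k: (-13)·(-10) - (-14)·14 = 130 - (-196) = 326
u × v = (-206, 5, 326)
|u × v| = √((-206)² + 5² + 326²) = √148737 ≈ 385.6644
area = ½ · 385.6644 ≈ 192.832

192.832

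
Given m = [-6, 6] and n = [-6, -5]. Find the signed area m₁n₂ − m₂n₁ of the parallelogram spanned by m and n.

(-6)·(-5) - 6·(-6) = 30 - (-36) = 66

66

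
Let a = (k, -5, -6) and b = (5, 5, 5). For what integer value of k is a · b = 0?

11

a · b = k·5 + (-5)·5 + (-6)·5 = -55 + 5k
Set equal to 0: 5k = 55, so k = 11.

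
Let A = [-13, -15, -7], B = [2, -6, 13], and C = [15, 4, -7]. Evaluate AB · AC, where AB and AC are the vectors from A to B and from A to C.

591

AB = B − A = (15, 9, 20)
AC = C − A = (28, 19, 0)
AB · AC = 15·28 + 9·19 + 20·0 = 420 + 171 + 0 = 591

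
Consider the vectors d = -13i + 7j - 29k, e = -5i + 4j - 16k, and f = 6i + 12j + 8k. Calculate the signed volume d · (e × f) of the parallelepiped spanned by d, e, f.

-868

e × f:
i: 4·8 - (-16)·12 = 32 - (-192) = 224
j: (-16)·6 - (-5)·8 = -96 - (-40) = -56
k: (-5)·12 - 4·6 = -60 - 24 = -84
e × f = (224, -56, -84)
d · (e × f) = (-13)·224 + 7·(-56) + (-29)·(-84) = -2912 - 392 + 2436 = -868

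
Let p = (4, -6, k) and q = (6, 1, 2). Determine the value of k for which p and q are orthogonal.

p · q = 4·6 + (-6)·1 + k·2 = 18 + 2k
Set equal to 0: 2k = -18, so k = -9.

-9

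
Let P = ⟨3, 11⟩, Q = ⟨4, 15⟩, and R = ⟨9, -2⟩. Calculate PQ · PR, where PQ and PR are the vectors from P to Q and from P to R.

PQ = Q − P = (1, 4)
PR = R − P = (6, -13)
PQ · PR = 1·6 + 4·(-13) = 6 - 52 = -46

-46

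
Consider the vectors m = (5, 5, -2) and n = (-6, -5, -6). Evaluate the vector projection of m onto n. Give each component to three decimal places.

(2.660, 2.216, 2.660)

m · n = 5·(-6) + 5·(-5) + (-2)·(-6) = -30 - 25 + 12 = -43
|n|² = 36 + 25 + 36 = 97
proj_n m = (-43/97) · (-6, -5, -6) ≈ (2.660, 2.216, 2.660)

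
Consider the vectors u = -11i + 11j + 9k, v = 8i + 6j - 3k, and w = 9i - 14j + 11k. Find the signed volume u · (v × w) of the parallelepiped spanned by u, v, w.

-3023

v × w:
i: 6·11 - (-3)·(-14) = 66 - 42 = 24
j: (-3)·9 - 8·11 = -27 - 88 = -115
k: 8·(-14) - 6·9 = -112 - 54 = -166
v × w = (24, -115, -166)
u · (v × w) = (-11)·24 + 11·(-115) + 9·(-166) = -264 - 1265 - 1494 = -3023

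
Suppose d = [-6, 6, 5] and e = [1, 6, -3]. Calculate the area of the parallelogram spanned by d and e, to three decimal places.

i: 6·(-3) - 5·6 = -18 - 30 = -48
j: 5·1 - (-6)·(-3) = 5 - 18 = -13
k: (-6)·6 - 6·1 = -36 - 6 = -42
d × e = (-48, -13, -42)
|d × e| = √((-48)² + (-13)² + (-42)²) = √4237 ≈ 65.0922

65.092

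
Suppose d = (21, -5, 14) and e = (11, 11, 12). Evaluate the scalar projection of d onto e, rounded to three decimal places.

d · e = 21·11 + (-5)·11 + 14·12 = 231 - 55 + 168 = 344
|e| = √(121 + 121 + 144) = √386 ≈ 19.6469
comp_e d = 344 / √386 ≈ 17.509

17.509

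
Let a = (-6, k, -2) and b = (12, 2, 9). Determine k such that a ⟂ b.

a · b = (-6)·12 + k·2 + (-2)·9 = -90 + 2k
Set equal to 0: 2k = 90, so k = 45.

45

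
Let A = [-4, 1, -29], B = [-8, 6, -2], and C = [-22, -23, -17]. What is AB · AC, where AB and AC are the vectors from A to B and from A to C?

276

AB = B − A = (-4, 5, 27)
AC = C − A = (-18, -24, 12)
AB · AC = (-4)·(-18) + 5·(-24) + 27·12 = 72 - 120 + 324 = 276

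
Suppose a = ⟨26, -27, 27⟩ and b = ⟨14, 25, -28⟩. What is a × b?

(81, 1106, 1028)

i: (-27)·(-28) - 27·25 = 756 - 675 = 81
j: 27·14 - 26·(-28) = 378 - (-728) = 1106
k: 26·25 - (-27)·14 = 650 - (-378) = 1028
a × b = (81, 1106, 1028)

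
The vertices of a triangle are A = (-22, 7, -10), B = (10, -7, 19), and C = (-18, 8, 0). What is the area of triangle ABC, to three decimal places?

AB = (32, -14, 29),  AC = (4, 1, 10)
i: (-14)·10 - 29·1 = -140 - 29 = -169
j: 29·4 - 32·10 = 116 - 320 = -204
k: 32·1 - (-14)·4 = 32 - (-56) = 88
AB × AC = (-169, -204, 88)
|AB × AC| = √77921 ≈ 279.1433
area = ½ · 279.1433 ≈ 139.572

139.572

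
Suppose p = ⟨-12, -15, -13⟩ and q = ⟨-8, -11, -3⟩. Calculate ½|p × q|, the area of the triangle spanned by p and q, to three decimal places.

59.942

i: (-15)·(-3) - (-13)·(-11) = 45 - 143 = -98
j: (-13)·(-8) - (-12)·(-3) = 104 - 36 = 68
k: (-12)·(-11) - (-15)·(-8) = 132 - 120 = 12
p × q = (-98, 68, 12)
|p × q| = √((-98)² + 68² + 12²) = √14372 ≈ 119.8833
area = ½ · 119.8833 ≈ 59.942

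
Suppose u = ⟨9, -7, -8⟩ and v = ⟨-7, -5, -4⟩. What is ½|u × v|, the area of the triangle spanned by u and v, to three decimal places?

i: (-7)·(-4) - (-8)·(-5) = 28 - 40 = -12
j: (-8)·(-7) - 9·(-4) = 56 - (-36) = 92
k: 9·(-5) - (-7)·(-7) = -45 - 49 = -94
u × v = (-12, 92, -94)
|u × v| = √((-12)² + 92² + (-94)²) = √17444 ≈ 132.0757
area = ½ · 132.0757 ≈ 66.038

66.038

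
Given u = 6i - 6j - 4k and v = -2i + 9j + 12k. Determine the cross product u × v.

(-36, -64, 42)

i: (-6)·12 - (-4)·9 = -72 - (-36) = -36
j: (-4)·(-2) - 6·12 = 8 - 72 = -64
k: 6·9 - (-6)·(-2) = 54 - 12 = 42
u × v = (-36, -64, 42)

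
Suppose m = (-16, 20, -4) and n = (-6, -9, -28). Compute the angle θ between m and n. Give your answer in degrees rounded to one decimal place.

87.9

m · n = (-16)·(-6) + 20·(-9) + (-4)·(-28) = 96 - 180 + 112 = 28
|m|² = 256 + 400 + 16 = 672,  |m| = √672 ≈ 25.922963
|n|² = 36 + 81 + 784 = 901,  |n| = √901 ≈ 30.016662
cos θ = 28 / (25.922963 · 30.016662) ≈ 0.03598
θ = arccos(0.03598) ≈ 87.9°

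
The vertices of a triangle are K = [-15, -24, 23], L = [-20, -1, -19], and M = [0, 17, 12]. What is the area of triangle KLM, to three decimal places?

855.816

KL = (-5, 23, -42),  KM = (15, 41, -11)
i: 23·(-11) - (-42)·41 = -253 - (-1722) = 1469
j: (-42)·15 - (-5)·(-11) = -630 - 55 = -685
k: (-5)·41 - 23·15 = -205 - 345 = -550
KL × KM = (1469, -685, -550)
|KL × KM| = √2929686 ≈ 1711.6326
area = ½ · 1711.6326 ≈ 855.816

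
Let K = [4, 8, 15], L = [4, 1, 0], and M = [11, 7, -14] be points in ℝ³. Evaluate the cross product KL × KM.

KL = (0, -7, -15)
KM = (7, -1, -29)
i: (-7)·(-29) - (-15)·(-1) = 203 - 15 = 188
j: (-15)·7 - 0·(-29) = -105 - 0 = -105
k: 0·(-1) - (-7)·7 = 0 - (-49) = 49
KL × KM = (188, -105, 49)

(188, -105, 49)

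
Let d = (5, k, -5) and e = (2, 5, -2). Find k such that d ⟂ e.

d · e = 5·2 + k·5 + (-5)·(-2) = 20 + 5k
Set equal to 0: 5k = -20, so k = -4.

-4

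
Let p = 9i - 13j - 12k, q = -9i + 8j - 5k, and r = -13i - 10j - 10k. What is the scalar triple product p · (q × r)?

-3173

q × r:
i: 8·(-10) - (-5)·(-10) = -80 - 50 = -130
j: (-5)·(-13) - (-9)·(-10) = 65 - 90 = -25
k: (-9)·(-10) - 8·(-13) = 90 - (-104) = 194
q × r = (-130, -25, 194)
p · (q × r) = 9·(-130) + (-13)·(-25) + (-12)·194 = -1170 + 325 - 2328 = -3173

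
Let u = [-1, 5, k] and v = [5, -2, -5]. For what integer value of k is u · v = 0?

u · v = (-1)·5 + 5·(-2) + k·(-5) = -15 - 5k
Set equal to 0: -5k = 15, so k = -3.

-3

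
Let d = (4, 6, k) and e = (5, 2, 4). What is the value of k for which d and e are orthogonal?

d · e = 4·5 + 6·2 + k·4 = 32 + 4k
Set equal to 0: 4k = -32, so k = -8.

-8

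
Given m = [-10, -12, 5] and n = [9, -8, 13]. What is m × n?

i: (-12)·13 - 5·(-8) = -156 - (-40) = -116
j: 5·9 - (-10)·13 = 45 - (-130) = 175
k: (-10)·(-8) - (-12)·9 = 80 - (-108) = 188
m × n = (-116, 175, 188)

(-116, 175, 188)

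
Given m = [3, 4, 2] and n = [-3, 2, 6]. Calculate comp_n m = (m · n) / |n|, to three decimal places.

m · n = 3·(-3) + 4·2 + 2·6 = -9 + 8 + 12 = 11
|n| = √(9 + 4 + 36) = √49 ≈ 7.0000
comp_n m = 11 / √49 ≈ 1.571

1.571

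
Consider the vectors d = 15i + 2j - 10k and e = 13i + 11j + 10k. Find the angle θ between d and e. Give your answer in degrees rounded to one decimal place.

70.9

d · e = 15·13 + 2·11 + (-10)·10 = 195 + 22 - 100 = 117
|d|² = 225 + 4 + 100 = 329,  |d| = √329 ≈ 18.138357
|e|² = 169 + 121 + 100 = 390,  |e| = √390 ≈ 19.748418
cos θ = 117 / (18.138357 · 19.748418) ≈ 0.32663
θ = arccos(0.32663) ≈ 70.9°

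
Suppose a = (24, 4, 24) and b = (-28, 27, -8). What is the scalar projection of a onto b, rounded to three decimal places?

-19.037

a · b = 24·(-28) + 4·27 + 24·(-8) = -672 + 108 - 192 = -756
|b| = √(784 + 729 + 64) = √1577 ≈ 39.7115
comp_b a = -756 / √1577 ≈ -19.037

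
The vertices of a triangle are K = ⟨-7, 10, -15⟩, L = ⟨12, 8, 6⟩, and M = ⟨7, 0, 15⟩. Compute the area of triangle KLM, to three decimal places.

KL = (19, -2, 21),  KM = (14, -10, 30)
i: (-2)·30 - 21·(-10) = -60 - (-210) = 150
j: 21·14 - 19·30 = 294 - 570 = -276
k: 19·(-10) - (-2)·14 = -190 - (-28) = -162
KL × KM = (150, -276, -162)
|KL × KM| = √124920 ≈ 353.4402
area = ½ · 353.4402 ≈ 176.720

176.720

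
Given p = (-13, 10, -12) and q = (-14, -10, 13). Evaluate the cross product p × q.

(10, 337, 270)

i: 10·13 - (-12)·(-10) = 130 - 120 = 10
j: (-12)·(-14) - (-13)·13 = 168 - (-169) = 337
k: (-13)·(-10) - 10·(-14) = 130 - (-140) = 270
p × q = (10, 337, 270)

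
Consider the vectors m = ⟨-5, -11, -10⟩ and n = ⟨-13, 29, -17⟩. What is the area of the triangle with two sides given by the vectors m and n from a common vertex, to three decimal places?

i: (-11)·(-17) - (-10)·29 = 187 - (-290) = 477
j: (-10)·(-13) - (-5)·(-17) = 130 - 85 = 45
k: (-5)·29 - (-11)·(-13) = -145 - 143 = -288
m × n = (477, 45, -288)
|m × n| = √(477² + 45² + (-288)²) = √312498 ≈ 559.0152
area = ½ · 559.0152 ≈ 279.508

279.508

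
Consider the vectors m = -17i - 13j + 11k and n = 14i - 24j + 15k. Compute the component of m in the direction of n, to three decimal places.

m · n = (-17)·14 + (-13)·(-24) + 11·15 = -238 + 312 + 165 = 239
|n| = √(196 + 576 + 225) = √997 ≈ 31.5753
comp_n m = 239 / √997 ≈ 7.569

7.569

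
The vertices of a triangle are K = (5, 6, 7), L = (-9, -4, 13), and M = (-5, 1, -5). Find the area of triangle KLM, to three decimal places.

137.281

KL = (-14, -10, 6),  KM = (-10, -5, -12)
i: (-10)·(-12) - 6·(-5) = 120 - (-30) = 150
j: 6·(-10) - (-14)·(-12) = -60 - 168 = -228
k: (-14)·(-5) - (-10)·(-10) = 70 - 100 = -30
KL × KM = (150, -228, -30)
|KL × KM| = √75384 ≈ 274.5615
area = ½ · 274.5615 ≈ 137.281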